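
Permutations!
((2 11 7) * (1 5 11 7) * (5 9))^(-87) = ((1 9 5 11)(2 7))^(-87) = (1 9 5 11)(2 7)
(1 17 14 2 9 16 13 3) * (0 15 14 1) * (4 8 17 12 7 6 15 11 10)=(0 11 10 4 8 17 1 12 7 6 15 14 2 9 16 13 3)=[11, 12, 9, 0, 8, 5, 15, 6, 17, 16, 4, 10, 7, 3, 2, 14, 13, 1]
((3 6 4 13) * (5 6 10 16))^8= ((3 10 16 5 6 4 13))^8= (3 10 16 5 6 4 13)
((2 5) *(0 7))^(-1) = ((0 7)(2 5))^(-1) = (0 7)(2 5)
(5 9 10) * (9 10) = (5 10) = [0, 1, 2, 3, 4, 10, 6, 7, 8, 9, 5]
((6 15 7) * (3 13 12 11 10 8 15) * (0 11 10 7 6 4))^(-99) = ((0 11 7 4)(3 13 12 10 8 15 6))^(-99) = (0 11 7 4)(3 6 15 8 10 12 13)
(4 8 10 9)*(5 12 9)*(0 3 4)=[3, 1, 2, 4, 8, 12, 6, 7, 10, 0, 5, 11, 9]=(0 3 4 8 10 5 12 9)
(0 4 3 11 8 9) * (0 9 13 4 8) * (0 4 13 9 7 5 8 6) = (13)(0 6)(3 11 4)(5 8 9 7) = [6, 1, 2, 11, 3, 8, 0, 5, 9, 7, 10, 4, 12, 13]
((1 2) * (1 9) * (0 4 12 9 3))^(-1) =(0 3 2 1 9 12 4)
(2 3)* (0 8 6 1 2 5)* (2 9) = (0 8 6 1 9 2 3 5) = [8, 9, 3, 5, 4, 0, 1, 7, 6, 2]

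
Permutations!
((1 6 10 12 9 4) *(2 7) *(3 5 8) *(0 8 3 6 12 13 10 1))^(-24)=((0 8 6 1 12 9 4)(2 7)(3 5)(10 13))^(-24)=(13)(0 12 8 9 6 4 1)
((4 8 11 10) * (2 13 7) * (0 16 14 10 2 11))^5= (0 8 4 10 14 16)(2 13 7 11)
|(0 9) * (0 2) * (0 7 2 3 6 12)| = |(0 9 3 6 12)(2 7)| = 10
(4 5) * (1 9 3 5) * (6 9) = [0, 6, 2, 5, 1, 4, 9, 7, 8, 3] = (1 6 9 3 5 4)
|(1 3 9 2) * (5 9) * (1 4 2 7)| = 10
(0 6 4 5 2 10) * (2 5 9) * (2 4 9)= (0 6 9 4 2 10)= [6, 1, 10, 3, 2, 5, 9, 7, 8, 4, 0]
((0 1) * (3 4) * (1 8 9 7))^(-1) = ((0 8 9 7 1)(3 4))^(-1) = (0 1 7 9 8)(3 4)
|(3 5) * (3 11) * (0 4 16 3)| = 6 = |(0 4 16 3 5 11)|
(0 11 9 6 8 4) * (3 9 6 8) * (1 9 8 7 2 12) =(0 11 6 3 8 4)(1 9 7 2 12) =[11, 9, 12, 8, 0, 5, 3, 2, 4, 7, 10, 6, 1]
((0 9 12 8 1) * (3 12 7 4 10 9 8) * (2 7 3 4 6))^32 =(0 1 8)(2 6 7)(3 4 9 12 10)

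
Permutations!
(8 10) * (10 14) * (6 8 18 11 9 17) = (6 8 14 10 18 11 9 17) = [0, 1, 2, 3, 4, 5, 8, 7, 14, 17, 18, 9, 12, 13, 10, 15, 16, 6, 11]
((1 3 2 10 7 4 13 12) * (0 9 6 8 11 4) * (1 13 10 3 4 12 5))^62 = ((0 9 6 8 11 12 13 5 1 4 10 7)(2 3))^62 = (0 6 11 13 1 10)(4 7 9 8 12 5)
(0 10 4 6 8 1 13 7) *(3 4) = [10, 13, 2, 4, 6, 5, 8, 0, 1, 9, 3, 11, 12, 7] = (0 10 3 4 6 8 1 13 7)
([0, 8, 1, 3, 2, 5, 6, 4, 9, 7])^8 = [0, 9, 8, 3, 1, 5, 6, 2, 7, 4]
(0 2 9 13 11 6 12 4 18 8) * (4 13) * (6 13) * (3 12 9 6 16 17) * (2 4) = (0 4 18 8)(2 6 9)(3 12 16 17)(11 13) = [4, 1, 6, 12, 18, 5, 9, 7, 0, 2, 10, 13, 16, 11, 14, 15, 17, 3, 8]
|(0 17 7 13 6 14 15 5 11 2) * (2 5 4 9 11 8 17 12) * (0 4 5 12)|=40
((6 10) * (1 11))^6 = ((1 11)(6 10))^6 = (11)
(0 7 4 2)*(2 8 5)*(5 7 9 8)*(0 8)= (0 9)(2 8 7 4 5)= [9, 1, 8, 3, 5, 2, 6, 4, 7, 0]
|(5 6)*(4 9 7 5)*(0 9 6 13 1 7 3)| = 12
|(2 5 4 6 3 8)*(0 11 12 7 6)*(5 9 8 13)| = 9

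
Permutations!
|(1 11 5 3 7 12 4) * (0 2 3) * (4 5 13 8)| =|(0 2 3 7 12 5)(1 11 13 8 4)| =30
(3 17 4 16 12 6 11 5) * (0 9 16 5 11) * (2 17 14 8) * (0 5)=[9, 1, 17, 14, 0, 3, 5, 7, 2, 16, 10, 11, 6, 13, 8, 15, 12, 4]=(0 9 16 12 6 5 3 14 8 2 17 4)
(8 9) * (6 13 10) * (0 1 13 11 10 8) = (0 1 13 8 9)(6 11 10) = [1, 13, 2, 3, 4, 5, 11, 7, 9, 0, 6, 10, 12, 8]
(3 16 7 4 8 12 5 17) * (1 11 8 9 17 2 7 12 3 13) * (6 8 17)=(1 11 17 13)(2 7 4 9 6 8 3 16 12 5)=[0, 11, 7, 16, 9, 2, 8, 4, 3, 6, 10, 17, 5, 1, 14, 15, 12, 13]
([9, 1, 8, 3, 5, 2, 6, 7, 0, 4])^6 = [0, 1, 2, 3, 4, 5, 6, 7, 8, 9]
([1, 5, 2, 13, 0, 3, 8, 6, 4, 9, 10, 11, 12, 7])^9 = [0, 1, 2, 3, 4, 5, 6, 7, 8, 9, 10, 11, 12, 13]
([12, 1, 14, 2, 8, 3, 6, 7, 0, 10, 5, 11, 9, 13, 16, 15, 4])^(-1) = [8, 1, 3, 5, 16, 10, 6, 7, 4, 12, 9, 11, 0, 13, 2, 15, 14]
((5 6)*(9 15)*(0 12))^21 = ((0 12)(5 6)(9 15))^21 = (0 12)(5 6)(9 15)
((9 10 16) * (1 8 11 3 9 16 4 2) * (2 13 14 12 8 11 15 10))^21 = (16)(1 11 3 9 2)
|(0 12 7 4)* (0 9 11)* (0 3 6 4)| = 15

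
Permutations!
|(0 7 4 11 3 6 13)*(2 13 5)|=9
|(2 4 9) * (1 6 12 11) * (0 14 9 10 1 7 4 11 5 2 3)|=|(0 14 9 3)(1 6 12 5 2 11 7 4 10)|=36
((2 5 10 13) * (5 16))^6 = (2 16 5 10 13)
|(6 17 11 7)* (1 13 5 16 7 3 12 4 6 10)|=6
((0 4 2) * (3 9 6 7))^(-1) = (0 2 4)(3 7 6 9)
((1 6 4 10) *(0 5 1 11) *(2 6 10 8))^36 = (0 5 1 10 11)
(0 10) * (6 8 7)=[10, 1, 2, 3, 4, 5, 8, 6, 7, 9, 0]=(0 10)(6 8 7)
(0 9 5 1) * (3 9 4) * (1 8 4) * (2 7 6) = [1, 0, 7, 9, 3, 8, 2, 6, 4, 5] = (0 1)(2 7 6)(3 9 5 8 4)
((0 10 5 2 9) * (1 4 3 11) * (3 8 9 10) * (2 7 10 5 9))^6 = ((0 3 11 1 4 8 2 5 7 10 9))^6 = (0 2 3 5 11 7 1 10 4 9 8)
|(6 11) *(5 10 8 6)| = |(5 10 8 6 11)| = 5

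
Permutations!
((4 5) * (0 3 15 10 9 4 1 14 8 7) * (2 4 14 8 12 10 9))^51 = (0 7 8 1 5 4 2 10 12 14 9 15 3)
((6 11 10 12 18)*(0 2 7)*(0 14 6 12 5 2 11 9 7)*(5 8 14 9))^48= (18)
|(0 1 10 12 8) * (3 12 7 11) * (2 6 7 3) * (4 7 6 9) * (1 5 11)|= |(0 5 11 2 9 4 7 1 10 3 12 8)|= 12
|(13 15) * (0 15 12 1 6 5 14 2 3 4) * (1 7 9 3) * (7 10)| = |(0 15 13 12 10 7 9 3 4)(1 6 5 14 2)| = 45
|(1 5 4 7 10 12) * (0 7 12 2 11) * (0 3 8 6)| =8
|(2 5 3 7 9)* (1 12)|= 10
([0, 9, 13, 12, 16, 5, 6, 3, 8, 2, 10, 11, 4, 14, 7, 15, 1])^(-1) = [0, 16, 9, 7, 12, 5, 6, 14, 8, 1, 10, 11, 3, 2, 13, 15, 4]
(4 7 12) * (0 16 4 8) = (0 16 4 7 12 8) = [16, 1, 2, 3, 7, 5, 6, 12, 0, 9, 10, 11, 8, 13, 14, 15, 4]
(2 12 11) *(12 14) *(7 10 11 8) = [0, 1, 14, 3, 4, 5, 6, 10, 7, 9, 11, 2, 8, 13, 12] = (2 14 12 8 7 10 11)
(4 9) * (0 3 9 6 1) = (0 3 9 4 6 1) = [3, 0, 2, 9, 6, 5, 1, 7, 8, 4]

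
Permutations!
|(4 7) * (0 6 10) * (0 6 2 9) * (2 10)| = 10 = |(0 10 6 2 9)(4 7)|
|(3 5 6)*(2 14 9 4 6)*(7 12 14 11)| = 10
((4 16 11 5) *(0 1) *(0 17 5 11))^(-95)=(0 1 17 5 4 16)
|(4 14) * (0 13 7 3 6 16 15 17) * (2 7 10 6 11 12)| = |(0 13 10 6 16 15 17)(2 7 3 11 12)(4 14)| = 70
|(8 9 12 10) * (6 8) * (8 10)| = 6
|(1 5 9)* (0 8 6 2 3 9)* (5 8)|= |(0 5)(1 8 6 2 3 9)|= 6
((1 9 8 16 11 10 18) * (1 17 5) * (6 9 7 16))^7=((1 7 16 11 10 18 17 5)(6 9 8))^7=(1 5 17 18 10 11 16 7)(6 9 8)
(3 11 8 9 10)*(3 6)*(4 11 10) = (3 10 6)(4 11 8 9) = [0, 1, 2, 10, 11, 5, 3, 7, 9, 4, 6, 8]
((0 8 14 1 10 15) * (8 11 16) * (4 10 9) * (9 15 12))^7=(16)(4 9 12 10)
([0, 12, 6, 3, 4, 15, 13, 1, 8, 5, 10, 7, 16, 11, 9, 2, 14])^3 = [0, 14, 11, 3, 4, 6, 7, 16, 8, 2, 10, 12, 9, 1, 15, 13, 5]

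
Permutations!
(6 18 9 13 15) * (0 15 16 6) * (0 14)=(0 15 14)(6 18 9 13 16)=[15, 1, 2, 3, 4, 5, 18, 7, 8, 13, 10, 11, 12, 16, 0, 14, 6, 17, 9]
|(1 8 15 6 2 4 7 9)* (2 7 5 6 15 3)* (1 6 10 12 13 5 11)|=|(15)(1 8 3 2 4 11)(5 10 12 13)(6 7 9)|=12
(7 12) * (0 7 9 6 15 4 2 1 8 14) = (0 7 12 9 6 15 4 2 1 8 14) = [7, 8, 1, 3, 2, 5, 15, 12, 14, 6, 10, 11, 9, 13, 0, 4]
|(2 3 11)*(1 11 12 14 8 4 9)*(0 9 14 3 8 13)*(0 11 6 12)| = 6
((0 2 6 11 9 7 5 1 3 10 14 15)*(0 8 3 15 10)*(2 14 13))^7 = (0 9)(1 13)(2 15)(3 11)(5 10)(6 8)(7 14)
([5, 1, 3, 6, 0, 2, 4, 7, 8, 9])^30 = [0, 1, 2, 3, 4, 5, 6, 7, 8, 9]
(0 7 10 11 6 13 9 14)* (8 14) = (0 7 10 11 6 13 9 8 14) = [7, 1, 2, 3, 4, 5, 13, 10, 14, 8, 11, 6, 12, 9, 0]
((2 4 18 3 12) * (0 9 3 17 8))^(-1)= ((0 9 3 12 2 4 18 17 8))^(-1)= (0 8 17 18 4 2 12 3 9)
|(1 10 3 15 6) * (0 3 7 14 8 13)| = |(0 3 15 6 1 10 7 14 8 13)| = 10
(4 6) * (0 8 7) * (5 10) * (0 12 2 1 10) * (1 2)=(0 8 7 12 1 10 5)(4 6)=[8, 10, 2, 3, 6, 0, 4, 12, 7, 9, 5, 11, 1]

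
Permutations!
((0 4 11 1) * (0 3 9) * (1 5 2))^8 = (11) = ((0 4 11 5 2 1 3 9))^8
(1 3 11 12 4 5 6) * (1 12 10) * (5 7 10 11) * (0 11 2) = [11, 3, 0, 5, 7, 6, 12, 10, 8, 9, 1, 2, 4] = (0 11 2)(1 3 5 6 12 4 7 10)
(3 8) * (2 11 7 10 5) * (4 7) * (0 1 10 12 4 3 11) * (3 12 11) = (0 1 10 5 2)(3 8)(4 7 11 12) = [1, 10, 0, 8, 7, 2, 6, 11, 3, 9, 5, 12, 4]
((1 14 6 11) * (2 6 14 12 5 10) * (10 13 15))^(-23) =(1 15 11 13 6 5 2 12 10)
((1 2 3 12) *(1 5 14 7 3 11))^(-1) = (1 11 2)(3 7 14 5 12)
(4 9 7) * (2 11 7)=(2 11 7 4 9)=[0, 1, 11, 3, 9, 5, 6, 4, 8, 2, 10, 7]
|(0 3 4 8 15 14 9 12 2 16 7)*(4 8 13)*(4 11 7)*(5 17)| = 26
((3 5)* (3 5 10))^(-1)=((3 10))^(-1)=(3 10)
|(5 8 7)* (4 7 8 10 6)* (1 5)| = 6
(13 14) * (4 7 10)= (4 7 10)(13 14)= [0, 1, 2, 3, 7, 5, 6, 10, 8, 9, 4, 11, 12, 14, 13]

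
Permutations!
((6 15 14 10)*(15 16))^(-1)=(6 10 14 15 16)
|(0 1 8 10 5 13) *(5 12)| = |(0 1 8 10 12 5 13)| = 7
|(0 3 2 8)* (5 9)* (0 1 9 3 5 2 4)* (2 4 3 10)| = 8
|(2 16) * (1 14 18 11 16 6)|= 7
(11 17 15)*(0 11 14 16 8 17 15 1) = (0 11 15 14 16 8 17 1) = [11, 0, 2, 3, 4, 5, 6, 7, 17, 9, 10, 15, 12, 13, 16, 14, 8, 1]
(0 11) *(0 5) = (0 11 5) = [11, 1, 2, 3, 4, 0, 6, 7, 8, 9, 10, 5]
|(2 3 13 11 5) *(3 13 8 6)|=|(2 13 11 5)(3 8 6)|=12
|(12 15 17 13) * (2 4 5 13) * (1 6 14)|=|(1 6 14)(2 4 5 13 12 15 17)|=21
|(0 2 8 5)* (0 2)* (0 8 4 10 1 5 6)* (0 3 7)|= 5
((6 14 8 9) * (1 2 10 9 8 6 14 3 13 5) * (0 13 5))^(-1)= (0 13)(1 5 3 6 14 9 10 2)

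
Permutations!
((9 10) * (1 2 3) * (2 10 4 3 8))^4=((1 10 9 4 3)(2 8))^4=(1 3 4 9 10)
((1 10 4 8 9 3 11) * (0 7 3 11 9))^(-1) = ((0 7 3 9 11 1 10 4 8))^(-1) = (0 8 4 10 1 11 9 3 7)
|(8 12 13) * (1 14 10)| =|(1 14 10)(8 12 13)| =3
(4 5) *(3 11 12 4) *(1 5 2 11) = (1 5 3)(2 11 12 4) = [0, 5, 11, 1, 2, 3, 6, 7, 8, 9, 10, 12, 4]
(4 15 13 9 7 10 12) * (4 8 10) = (4 15 13 9 7)(8 10 12) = [0, 1, 2, 3, 15, 5, 6, 4, 10, 7, 12, 11, 8, 9, 14, 13]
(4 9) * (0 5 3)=(0 5 3)(4 9)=[5, 1, 2, 0, 9, 3, 6, 7, 8, 4]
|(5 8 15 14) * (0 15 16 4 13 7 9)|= 10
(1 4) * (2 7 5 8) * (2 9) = (1 4)(2 7 5 8 9) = [0, 4, 7, 3, 1, 8, 6, 5, 9, 2]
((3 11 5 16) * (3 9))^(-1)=(3 9 16 5 11)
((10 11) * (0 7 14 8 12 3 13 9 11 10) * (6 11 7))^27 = ((0 6 11)(3 13 9 7 14 8 12))^27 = (3 12 8 14 7 9 13)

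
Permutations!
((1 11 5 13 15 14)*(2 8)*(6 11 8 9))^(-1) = ((1 8 2 9 6 11 5 13 15 14))^(-1) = (1 14 15 13 5 11 6 9 2 8)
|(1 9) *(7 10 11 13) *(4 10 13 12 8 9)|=14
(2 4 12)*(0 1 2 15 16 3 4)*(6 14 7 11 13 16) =(0 1 2)(3 4 12 15 6 14 7 11 13 16) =[1, 2, 0, 4, 12, 5, 14, 11, 8, 9, 10, 13, 15, 16, 7, 6, 3]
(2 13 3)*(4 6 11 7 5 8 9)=(2 13 3)(4 6 11 7 5 8 9)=[0, 1, 13, 2, 6, 8, 11, 5, 9, 4, 10, 7, 12, 3]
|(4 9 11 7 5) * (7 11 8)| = 5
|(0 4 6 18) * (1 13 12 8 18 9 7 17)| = 11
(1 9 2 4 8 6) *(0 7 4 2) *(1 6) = (0 7 4 8 1 9) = [7, 9, 2, 3, 8, 5, 6, 4, 1, 0]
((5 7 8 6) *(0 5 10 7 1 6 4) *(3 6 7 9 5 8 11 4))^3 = (0 6 5 11 8 10 1 4 3 9 7) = ((0 8 3 6 10 9 5 1 7 11 4))^3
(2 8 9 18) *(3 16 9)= (2 8 3 16 9 18)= [0, 1, 8, 16, 4, 5, 6, 7, 3, 18, 10, 11, 12, 13, 14, 15, 9, 17, 2]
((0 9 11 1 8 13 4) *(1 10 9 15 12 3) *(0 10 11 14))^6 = ((0 15 12 3 1 8 13 4 10 9 14))^6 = (0 13 15 4 12 10 3 9 1 14 8)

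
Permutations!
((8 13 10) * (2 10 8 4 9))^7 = (2 9 4 10)(8 13) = ((2 10 4 9)(8 13))^7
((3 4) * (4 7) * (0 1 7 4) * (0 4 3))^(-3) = (0 1 7 4)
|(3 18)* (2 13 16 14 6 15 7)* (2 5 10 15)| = 20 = |(2 13 16 14 6)(3 18)(5 10 15 7)|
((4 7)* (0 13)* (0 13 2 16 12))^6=((0 2 16 12)(4 7))^6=(0 16)(2 12)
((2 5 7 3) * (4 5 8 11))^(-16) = ((2 8 11 4 5 7 3))^(-16) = (2 7 4 8 3 5 11)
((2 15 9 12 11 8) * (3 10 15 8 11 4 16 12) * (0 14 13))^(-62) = (0 14 13)(3 15)(4 16 12)(9 10)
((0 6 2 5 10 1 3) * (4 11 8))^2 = ((0 6 2 5 10 1 3)(4 11 8))^2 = (0 2 10 3 6 5 1)(4 8 11)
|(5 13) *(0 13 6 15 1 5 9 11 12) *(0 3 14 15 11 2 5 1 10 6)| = 35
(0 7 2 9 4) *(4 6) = (0 7 2 9 6 4) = [7, 1, 9, 3, 0, 5, 4, 2, 8, 6]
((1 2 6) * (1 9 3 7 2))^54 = (2 7 3 9 6)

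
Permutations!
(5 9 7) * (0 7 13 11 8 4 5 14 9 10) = (0 7 14 9 13 11 8 4 5 10) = [7, 1, 2, 3, 5, 10, 6, 14, 4, 13, 0, 8, 12, 11, 9]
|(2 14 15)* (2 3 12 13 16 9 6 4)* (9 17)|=11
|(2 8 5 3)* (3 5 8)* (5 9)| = |(2 3)(5 9)| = 2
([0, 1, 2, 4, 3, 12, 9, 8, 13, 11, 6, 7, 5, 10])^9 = (3 4)(5 12)(6 11 8 10 9 7 13)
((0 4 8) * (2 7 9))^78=((0 4 8)(2 7 9))^78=(9)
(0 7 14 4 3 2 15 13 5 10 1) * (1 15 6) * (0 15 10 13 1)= (0 7 14 4 3 2 6)(1 15)(5 13)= [7, 15, 6, 2, 3, 13, 0, 14, 8, 9, 10, 11, 12, 5, 4, 1]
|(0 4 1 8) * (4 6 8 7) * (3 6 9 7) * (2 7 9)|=8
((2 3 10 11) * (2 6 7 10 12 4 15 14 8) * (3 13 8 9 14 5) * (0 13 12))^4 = ((0 13 8 2 12 4 15 5 3)(6 7 10 11)(9 14))^4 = (0 12 3 2 5 8 15 13 4)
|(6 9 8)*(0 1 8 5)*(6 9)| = 5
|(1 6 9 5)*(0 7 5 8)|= |(0 7 5 1 6 9 8)|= 7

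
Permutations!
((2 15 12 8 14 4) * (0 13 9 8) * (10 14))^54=((0 13 9 8 10 14 4 2 15 12))^54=(0 10 15 9 4)(2 13 14 12 8)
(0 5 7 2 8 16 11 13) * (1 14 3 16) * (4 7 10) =(0 5 10 4 7 2 8 1 14 3 16 11 13) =[5, 14, 8, 16, 7, 10, 6, 2, 1, 9, 4, 13, 12, 0, 3, 15, 11]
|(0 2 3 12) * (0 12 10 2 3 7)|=|(12)(0 3 10 2 7)|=5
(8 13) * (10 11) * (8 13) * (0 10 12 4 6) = [10, 1, 2, 3, 6, 5, 0, 7, 8, 9, 11, 12, 4, 13] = (13)(0 10 11 12 4 6)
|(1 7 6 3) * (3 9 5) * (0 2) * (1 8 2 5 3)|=9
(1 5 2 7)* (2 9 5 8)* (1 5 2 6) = (1 8 6)(2 7 5 9) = [0, 8, 7, 3, 4, 9, 1, 5, 6, 2]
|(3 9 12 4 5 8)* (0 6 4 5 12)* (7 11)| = |(0 6 4 12 5 8 3 9)(7 11)| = 8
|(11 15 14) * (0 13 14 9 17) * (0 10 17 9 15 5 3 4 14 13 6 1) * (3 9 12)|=42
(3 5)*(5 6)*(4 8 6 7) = [0, 1, 2, 7, 8, 3, 5, 4, 6] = (3 7 4 8 6 5)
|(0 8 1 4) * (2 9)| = 4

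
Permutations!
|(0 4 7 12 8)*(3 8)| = |(0 4 7 12 3 8)| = 6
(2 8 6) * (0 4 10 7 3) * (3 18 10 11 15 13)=(0 4 11 15 13 3)(2 8 6)(7 18 10)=[4, 1, 8, 0, 11, 5, 2, 18, 6, 9, 7, 15, 12, 3, 14, 13, 16, 17, 10]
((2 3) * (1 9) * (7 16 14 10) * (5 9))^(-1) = (1 9 5)(2 3)(7 10 14 16)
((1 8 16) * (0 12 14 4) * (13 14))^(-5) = ((0 12 13 14 4)(1 8 16))^(-5) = (1 8 16)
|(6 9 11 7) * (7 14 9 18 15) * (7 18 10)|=6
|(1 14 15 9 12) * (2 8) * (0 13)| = |(0 13)(1 14 15 9 12)(2 8)| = 10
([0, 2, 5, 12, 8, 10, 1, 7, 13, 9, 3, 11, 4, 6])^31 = (1 2 5 10 3 12 4 8 13 6)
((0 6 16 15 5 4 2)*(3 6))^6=(0 4 15 6)(2 5 16 3)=((0 3 6 16 15 5 4 2))^6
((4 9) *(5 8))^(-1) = ((4 9)(5 8))^(-1) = (4 9)(5 8)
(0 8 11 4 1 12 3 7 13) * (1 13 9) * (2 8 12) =(0 12 3 7 9 1 2 8 11 4 13) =[12, 2, 8, 7, 13, 5, 6, 9, 11, 1, 10, 4, 3, 0]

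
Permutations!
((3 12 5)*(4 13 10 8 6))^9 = ((3 12 5)(4 13 10 8 6))^9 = (4 6 8 10 13)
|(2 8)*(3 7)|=2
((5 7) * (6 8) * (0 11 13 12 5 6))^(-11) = ((0 11 13 12 5 7 6 8))^(-11) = (0 7 13 8 5 11 6 12)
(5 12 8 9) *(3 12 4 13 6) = (3 12 8 9 5 4 13 6) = [0, 1, 2, 12, 13, 4, 3, 7, 9, 5, 10, 11, 8, 6]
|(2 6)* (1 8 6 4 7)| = |(1 8 6 2 4 7)| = 6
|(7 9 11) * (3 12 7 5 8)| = 7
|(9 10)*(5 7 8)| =|(5 7 8)(9 10)| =6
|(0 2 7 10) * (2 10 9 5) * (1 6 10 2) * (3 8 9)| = 10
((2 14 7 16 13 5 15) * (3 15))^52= ((2 14 7 16 13 5 3 15))^52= (2 13)(3 7)(5 14)(15 16)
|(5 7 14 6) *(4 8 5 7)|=3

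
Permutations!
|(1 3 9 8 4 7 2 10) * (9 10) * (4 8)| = 12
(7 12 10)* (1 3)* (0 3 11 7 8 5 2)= (0 3 1 11 7 12 10 8 5 2)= [3, 11, 0, 1, 4, 2, 6, 12, 5, 9, 8, 7, 10]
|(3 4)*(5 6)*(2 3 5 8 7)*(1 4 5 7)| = 8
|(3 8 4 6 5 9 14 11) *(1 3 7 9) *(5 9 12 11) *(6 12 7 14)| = |(1 3 8 4 12 11 14 5)(6 9)| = 8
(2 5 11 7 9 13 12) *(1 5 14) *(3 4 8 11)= (1 5 3 4 8 11 7 9 13 12 2 14)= [0, 5, 14, 4, 8, 3, 6, 9, 11, 13, 10, 7, 2, 12, 1]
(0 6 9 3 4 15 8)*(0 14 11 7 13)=[6, 1, 2, 4, 15, 5, 9, 13, 14, 3, 10, 7, 12, 0, 11, 8]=(0 6 9 3 4 15 8 14 11 7 13)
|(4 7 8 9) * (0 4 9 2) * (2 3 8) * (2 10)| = 10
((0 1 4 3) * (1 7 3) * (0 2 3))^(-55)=(0 7)(1 4)(2 3)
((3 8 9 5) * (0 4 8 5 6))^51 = (0 4 8 9 6)(3 5)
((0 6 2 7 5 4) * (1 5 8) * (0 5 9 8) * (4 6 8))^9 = (9)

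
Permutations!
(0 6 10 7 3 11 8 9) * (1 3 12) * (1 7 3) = [6, 1, 2, 11, 4, 5, 10, 12, 9, 0, 3, 8, 7] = (0 6 10 3 11 8 9)(7 12)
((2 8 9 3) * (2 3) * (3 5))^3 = (9)(3 5)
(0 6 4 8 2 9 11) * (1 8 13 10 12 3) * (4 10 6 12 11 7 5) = (0 12 3 1 8 2 9 7 5 4 13 6 10 11) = [12, 8, 9, 1, 13, 4, 10, 5, 2, 7, 11, 0, 3, 6]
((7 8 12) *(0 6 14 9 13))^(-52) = (0 9 6 13 14)(7 12 8)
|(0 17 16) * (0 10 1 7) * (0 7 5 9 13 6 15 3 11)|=12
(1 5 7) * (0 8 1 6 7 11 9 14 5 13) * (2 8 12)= [12, 13, 8, 3, 4, 11, 7, 6, 1, 14, 10, 9, 2, 0, 5]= (0 12 2 8 1 13)(5 11 9 14)(6 7)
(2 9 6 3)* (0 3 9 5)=(0 3 2 5)(6 9)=[3, 1, 5, 2, 4, 0, 9, 7, 8, 6]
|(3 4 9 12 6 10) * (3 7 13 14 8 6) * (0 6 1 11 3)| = 13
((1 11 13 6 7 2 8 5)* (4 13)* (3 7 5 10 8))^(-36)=((1 11 4 13 6 5)(2 3 7)(8 10))^(-36)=(13)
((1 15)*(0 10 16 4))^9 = (0 10 16 4)(1 15)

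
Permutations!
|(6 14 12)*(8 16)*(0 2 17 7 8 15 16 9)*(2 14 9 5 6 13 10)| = 12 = |(0 14 12 13 10 2 17 7 8 5 6 9)(15 16)|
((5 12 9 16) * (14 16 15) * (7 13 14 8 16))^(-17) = ((5 12 9 15 8 16)(7 13 14))^(-17) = (5 12 9 15 8 16)(7 13 14)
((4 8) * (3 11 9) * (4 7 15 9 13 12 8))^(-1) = ((3 11 13 12 8 7 15 9))^(-1) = (3 9 15 7 8 12 13 11)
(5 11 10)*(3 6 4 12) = (3 6 4 12)(5 11 10) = [0, 1, 2, 6, 12, 11, 4, 7, 8, 9, 5, 10, 3]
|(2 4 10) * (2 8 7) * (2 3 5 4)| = 6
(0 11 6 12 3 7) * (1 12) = (0 11 6 1 12 3 7) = [11, 12, 2, 7, 4, 5, 1, 0, 8, 9, 10, 6, 3]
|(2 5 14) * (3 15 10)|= 3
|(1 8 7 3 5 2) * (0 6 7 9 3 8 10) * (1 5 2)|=|(0 6 7 8 9 3 2 5 1 10)|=10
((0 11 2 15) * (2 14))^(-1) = ((0 11 14 2 15))^(-1) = (0 15 2 14 11)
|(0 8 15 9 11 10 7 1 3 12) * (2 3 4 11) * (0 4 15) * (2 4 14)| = |(0 8)(1 15 9 4 11 10 7)(2 3 12 14)| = 28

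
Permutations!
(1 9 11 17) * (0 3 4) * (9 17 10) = (0 3 4)(1 17)(9 11 10) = [3, 17, 2, 4, 0, 5, 6, 7, 8, 11, 9, 10, 12, 13, 14, 15, 16, 1]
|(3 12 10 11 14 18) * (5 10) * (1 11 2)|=9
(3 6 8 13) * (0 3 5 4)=(0 3 6 8 13 5 4)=[3, 1, 2, 6, 0, 4, 8, 7, 13, 9, 10, 11, 12, 5]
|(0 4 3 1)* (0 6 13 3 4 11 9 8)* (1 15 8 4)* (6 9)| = |(0 11 6 13 3 15 8)(1 9 4)| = 21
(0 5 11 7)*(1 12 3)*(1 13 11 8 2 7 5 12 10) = [12, 10, 7, 13, 4, 8, 6, 0, 2, 9, 1, 5, 3, 11] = (0 12 3 13 11 5 8 2 7)(1 10)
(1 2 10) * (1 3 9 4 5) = (1 2 10 3 9 4 5) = [0, 2, 10, 9, 5, 1, 6, 7, 8, 4, 3]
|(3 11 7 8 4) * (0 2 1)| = 15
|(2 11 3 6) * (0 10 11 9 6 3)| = 3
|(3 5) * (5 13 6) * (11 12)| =4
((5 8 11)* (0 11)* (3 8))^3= (0 3 11 8 5)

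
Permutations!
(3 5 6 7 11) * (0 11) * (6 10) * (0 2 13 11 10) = (0 10 6 7 2 13 11 3 5) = [10, 1, 13, 5, 4, 0, 7, 2, 8, 9, 6, 3, 12, 11]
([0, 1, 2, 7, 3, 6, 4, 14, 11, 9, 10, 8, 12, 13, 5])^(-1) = (3 4 6 5 14 7)(8 11)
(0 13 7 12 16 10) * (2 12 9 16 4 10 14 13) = (0 2 12 4 10)(7 9 16 14 13) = [2, 1, 12, 3, 10, 5, 6, 9, 8, 16, 0, 11, 4, 7, 13, 15, 14]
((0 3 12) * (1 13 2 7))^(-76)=(13)(0 12 3)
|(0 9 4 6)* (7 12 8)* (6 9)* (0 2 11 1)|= |(0 6 2 11 1)(4 9)(7 12 8)|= 30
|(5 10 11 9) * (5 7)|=5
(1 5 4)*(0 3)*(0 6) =(0 3 6)(1 5 4) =[3, 5, 2, 6, 1, 4, 0]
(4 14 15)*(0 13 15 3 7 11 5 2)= [13, 1, 0, 7, 14, 2, 6, 11, 8, 9, 10, 5, 12, 15, 3, 4]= (0 13 15 4 14 3 7 11 5 2)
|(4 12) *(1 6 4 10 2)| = 6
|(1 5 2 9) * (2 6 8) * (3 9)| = 7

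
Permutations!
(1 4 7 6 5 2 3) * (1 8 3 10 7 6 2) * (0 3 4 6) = (0 3 8 4)(1 6 5)(2 10 7) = [3, 6, 10, 8, 0, 1, 5, 2, 4, 9, 7]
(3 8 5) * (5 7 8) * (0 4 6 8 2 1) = [4, 0, 1, 5, 6, 3, 8, 2, 7] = (0 4 6 8 7 2 1)(3 5)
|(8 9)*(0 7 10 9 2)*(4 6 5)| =6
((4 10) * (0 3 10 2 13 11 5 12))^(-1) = (0 12 5 11 13 2 4 10 3)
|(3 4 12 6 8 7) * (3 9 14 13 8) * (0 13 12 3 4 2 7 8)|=8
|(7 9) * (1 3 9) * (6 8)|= 4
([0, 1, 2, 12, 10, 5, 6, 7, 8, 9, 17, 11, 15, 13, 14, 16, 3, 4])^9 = [0, 1, 2, 12, 4, 5, 6, 7, 8, 9, 10, 11, 15, 13, 14, 16, 3, 17]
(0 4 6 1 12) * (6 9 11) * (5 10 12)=(0 4 9 11 6 1 5 10 12)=[4, 5, 2, 3, 9, 10, 1, 7, 8, 11, 12, 6, 0]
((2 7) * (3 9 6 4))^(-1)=(2 7)(3 4 6 9)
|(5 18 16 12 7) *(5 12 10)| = |(5 18 16 10)(7 12)| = 4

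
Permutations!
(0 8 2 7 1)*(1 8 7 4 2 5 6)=(0 7 8 5 6 1)(2 4)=[7, 0, 4, 3, 2, 6, 1, 8, 5]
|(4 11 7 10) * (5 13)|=|(4 11 7 10)(5 13)|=4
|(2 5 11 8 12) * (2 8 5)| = 2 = |(5 11)(8 12)|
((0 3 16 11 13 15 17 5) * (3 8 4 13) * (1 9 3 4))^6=(0 11)(1 13)(3 17)(4 8)(5 16)(9 15)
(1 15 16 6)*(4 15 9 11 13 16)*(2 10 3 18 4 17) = (1 9 11 13 16 6)(2 10 3 18 4 15 17) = [0, 9, 10, 18, 15, 5, 1, 7, 8, 11, 3, 13, 12, 16, 14, 17, 6, 2, 4]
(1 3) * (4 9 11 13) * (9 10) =(1 3)(4 10 9 11 13) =[0, 3, 2, 1, 10, 5, 6, 7, 8, 11, 9, 13, 12, 4]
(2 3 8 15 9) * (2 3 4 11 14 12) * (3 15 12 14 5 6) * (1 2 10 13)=(1 2 4 11 5 6 3 8 12 10 13)(9 15)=[0, 2, 4, 8, 11, 6, 3, 7, 12, 15, 13, 5, 10, 1, 14, 9]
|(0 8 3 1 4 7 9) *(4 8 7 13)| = |(0 7 9)(1 8 3)(4 13)| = 6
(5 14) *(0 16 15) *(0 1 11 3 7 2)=[16, 11, 0, 7, 4, 14, 6, 2, 8, 9, 10, 3, 12, 13, 5, 1, 15]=(0 16 15 1 11 3 7 2)(5 14)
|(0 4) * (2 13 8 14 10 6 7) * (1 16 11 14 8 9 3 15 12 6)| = 40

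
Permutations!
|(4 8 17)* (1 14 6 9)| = |(1 14 6 9)(4 8 17)| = 12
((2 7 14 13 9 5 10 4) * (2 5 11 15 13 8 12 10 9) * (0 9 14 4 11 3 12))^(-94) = (0 10 2 14 3 15 4)(5 9 11 7 8 12 13)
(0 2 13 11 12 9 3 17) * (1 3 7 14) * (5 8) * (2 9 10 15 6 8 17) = (0 9 7 14 1 3 2 13 11 12 10 15 6 8 5 17) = [9, 3, 13, 2, 4, 17, 8, 14, 5, 7, 15, 12, 10, 11, 1, 6, 16, 0]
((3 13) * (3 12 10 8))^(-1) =((3 13 12 10 8))^(-1) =(3 8 10 12 13)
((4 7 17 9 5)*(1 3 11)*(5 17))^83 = ((1 3 11)(4 7 5)(9 17))^83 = (1 11 3)(4 5 7)(9 17)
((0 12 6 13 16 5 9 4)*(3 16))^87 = ((0 12 6 13 3 16 5 9 4))^87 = (0 5 13)(3 12 9)(4 16 6)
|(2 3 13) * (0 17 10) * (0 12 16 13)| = 8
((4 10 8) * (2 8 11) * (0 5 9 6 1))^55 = (11)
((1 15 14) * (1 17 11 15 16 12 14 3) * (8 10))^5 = ((1 16 12 14 17 11 15 3)(8 10))^5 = (1 11 12 3 17 16 15 14)(8 10)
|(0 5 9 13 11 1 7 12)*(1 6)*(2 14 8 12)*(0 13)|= |(0 5 9)(1 7 2 14 8 12 13 11 6)|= 9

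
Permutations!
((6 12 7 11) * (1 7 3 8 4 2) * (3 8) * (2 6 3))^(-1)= (1 2 3 11 7)(4 8 12 6)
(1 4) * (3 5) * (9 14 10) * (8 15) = [0, 4, 2, 5, 1, 3, 6, 7, 15, 14, 9, 11, 12, 13, 10, 8] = (1 4)(3 5)(8 15)(9 14 10)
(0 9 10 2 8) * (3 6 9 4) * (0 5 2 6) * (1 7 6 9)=(0 4 3)(1 7 6)(2 8 5)(9 10)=[4, 7, 8, 0, 3, 2, 1, 6, 5, 10, 9]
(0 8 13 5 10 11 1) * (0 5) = (0 8 13)(1 5 10 11) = [8, 5, 2, 3, 4, 10, 6, 7, 13, 9, 11, 1, 12, 0]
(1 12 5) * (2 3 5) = (1 12 2 3 5) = [0, 12, 3, 5, 4, 1, 6, 7, 8, 9, 10, 11, 2]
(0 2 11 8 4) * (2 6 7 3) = (0 6 7 3 2 11 8 4) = [6, 1, 11, 2, 0, 5, 7, 3, 4, 9, 10, 8]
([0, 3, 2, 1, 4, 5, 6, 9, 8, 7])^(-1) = (1 3)(7 9)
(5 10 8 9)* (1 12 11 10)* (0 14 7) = (0 14 7)(1 12 11 10 8 9 5) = [14, 12, 2, 3, 4, 1, 6, 0, 9, 5, 8, 10, 11, 13, 7]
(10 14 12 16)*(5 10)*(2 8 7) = (2 8 7)(5 10 14 12 16) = [0, 1, 8, 3, 4, 10, 6, 2, 7, 9, 14, 11, 16, 13, 12, 15, 5]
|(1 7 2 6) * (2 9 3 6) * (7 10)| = 6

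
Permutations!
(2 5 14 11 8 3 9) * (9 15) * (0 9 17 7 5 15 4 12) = [9, 1, 15, 4, 12, 14, 6, 5, 3, 2, 10, 8, 0, 13, 11, 17, 16, 7] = (0 9 2 15 17 7 5 14 11 8 3 4 12)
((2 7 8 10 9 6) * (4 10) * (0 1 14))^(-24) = ((0 1 14)(2 7 8 4 10 9 6))^(-24) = (14)(2 10 7 9 8 6 4)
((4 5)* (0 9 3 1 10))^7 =(0 3 10 9 1)(4 5)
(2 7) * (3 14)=(2 7)(3 14)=[0, 1, 7, 14, 4, 5, 6, 2, 8, 9, 10, 11, 12, 13, 3]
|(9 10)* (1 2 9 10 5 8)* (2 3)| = 6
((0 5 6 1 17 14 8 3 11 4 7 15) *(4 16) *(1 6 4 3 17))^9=(17)(0 15 7 4 5)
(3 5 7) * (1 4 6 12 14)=(1 4 6 12 14)(3 5 7)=[0, 4, 2, 5, 6, 7, 12, 3, 8, 9, 10, 11, 14, 13, 1]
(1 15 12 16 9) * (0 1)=(0 1 15 12 16 9)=[1, 15, 2, 3, 4, 5, 6, 7, 8, 0, 10, 11, 16, 13, 14, 12, 9]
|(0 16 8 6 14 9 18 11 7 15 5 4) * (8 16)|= 11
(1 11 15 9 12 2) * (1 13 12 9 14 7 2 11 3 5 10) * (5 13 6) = (1 3 13 12 11 15 14 7 2 6 5 10) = [0, 3, 6, 13, 4, 10, 5, 2, 8, 9, 1, 15, 11, 12, 7, 14]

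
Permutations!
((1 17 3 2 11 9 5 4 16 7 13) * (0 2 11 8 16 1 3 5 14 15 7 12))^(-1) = ((0 2 8 16 12)(1 17 5 4)(3 11 9 14 15 7 13))^(-1) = (0 12 16 8 2)(1 4 5 17)(3 13 7 15 14 9 11)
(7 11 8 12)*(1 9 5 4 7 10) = (1 9 5 4 7 11 8 12 10) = [0, 9, 2, 3, 7, 4, 6, 11, 12, 5, 1, 8, 10]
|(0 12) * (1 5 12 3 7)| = 6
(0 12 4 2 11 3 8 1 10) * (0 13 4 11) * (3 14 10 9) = (0 12 11 14 10 13 4 2)(1 9 3 8) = [12, 9, 0, 8, 2, 5, 6, 7, 1, 3, 13, 14, 11, 4, 10]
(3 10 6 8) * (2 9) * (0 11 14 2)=(0 11 14 2 9)(3 10 6 8)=[11, 1, 9, 10, 4, 5, 8, 7, 3, 0, 6, 14, 12, 13, 2]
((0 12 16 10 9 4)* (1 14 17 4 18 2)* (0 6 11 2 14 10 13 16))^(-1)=((0 12)(1 10 9 18 14 17 4 6 11 2)(13 16))^(-1)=(0 12)(1 2 11 6 4 17 14 18 9 10)(13 16)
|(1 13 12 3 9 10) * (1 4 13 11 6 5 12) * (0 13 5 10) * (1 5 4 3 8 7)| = |(0 13 5 12 8 7 1 11 6 10 3 9)| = 12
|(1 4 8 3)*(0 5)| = 4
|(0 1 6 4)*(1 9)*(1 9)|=4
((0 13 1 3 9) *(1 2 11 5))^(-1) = (0 9 3 1 5 11 2 13)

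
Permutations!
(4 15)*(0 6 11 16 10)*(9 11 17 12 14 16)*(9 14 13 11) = (0 6 17 12 13 11 14 16 10)(4 15) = [6, 1, 2, 3, 15, 5, 17, 7, 8, 9, 0, 14, 13, 11, 16, 4, 10, 12]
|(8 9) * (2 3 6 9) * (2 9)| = 6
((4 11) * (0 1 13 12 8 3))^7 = ((0 1 13 12 8 3)(4 11))^7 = (0 1 13 12 8 3)(4 11)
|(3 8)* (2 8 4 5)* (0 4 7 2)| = 12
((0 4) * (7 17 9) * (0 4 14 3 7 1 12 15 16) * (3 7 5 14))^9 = (0 15 1 17 14 3 16 12 9 7 5)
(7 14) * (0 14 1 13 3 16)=(0 14 7 1 13 3 16)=[14, 13, 2, 16, 4, 5, 6, 1, 8, 9, 10, 11, 12, 3, 7, 15, 0]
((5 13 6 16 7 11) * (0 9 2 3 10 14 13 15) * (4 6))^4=((0 9 2 3 10 14 13 4 6 16 7 11 5 15))^4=(0 10 6 5 2 13 7)(3 4 11 9 14 16 15)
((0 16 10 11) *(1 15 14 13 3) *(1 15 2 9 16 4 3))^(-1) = (0 11 10 16 9 2 1 13 14 15 3 4) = ((0 4 3 15 14 13 1 2 9 16 10 11))^(-1)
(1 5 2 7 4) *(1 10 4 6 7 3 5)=[0, 1, 3, 5, 10, 2, 7, 6, 8, 9, 4]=(2 3 5)(4 10)(6 7)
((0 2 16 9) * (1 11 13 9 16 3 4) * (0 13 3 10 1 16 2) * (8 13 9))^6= (1 10 2 16 4 3 11)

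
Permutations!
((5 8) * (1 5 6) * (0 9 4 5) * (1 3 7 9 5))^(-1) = ((0 5 8 6 3 7 9 4 1))^(-1) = (0 1 4 9 7 3 6 8 5)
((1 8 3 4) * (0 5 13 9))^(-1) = ((0 5 13 9)(1 8 3 4))^(-1) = (0 9 13 5)(1 4 3 8)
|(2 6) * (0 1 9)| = |(0 1 9)(2 6)| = 6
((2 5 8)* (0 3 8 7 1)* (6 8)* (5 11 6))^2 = (0 5 1 3 7)(2 6)(8 11)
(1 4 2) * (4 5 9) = (1 5 9 4 2) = [0, 5, 1, 3, 2, 9, 6, 7, 8, 4]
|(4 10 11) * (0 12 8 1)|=12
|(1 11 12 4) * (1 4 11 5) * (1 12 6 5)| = |(5 12 11 6)| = 4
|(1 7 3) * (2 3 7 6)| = 4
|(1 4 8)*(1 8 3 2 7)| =5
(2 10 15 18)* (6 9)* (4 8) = [0, 1, 10, 3, 8, 5, 9, 7, 4, 6, 15, 11, 12, 13, 14, 18, 16, 17, 2] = (2 10 15 18)(4 8)(6 9)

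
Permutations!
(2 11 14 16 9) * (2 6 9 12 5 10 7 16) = (2 11 14)(5 10 7 16 12)(6 9) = [0, 1, 11, 3, 4, 10, 9, 16, 8, 6, 7, 14, 5, 13, 2, 15, 12]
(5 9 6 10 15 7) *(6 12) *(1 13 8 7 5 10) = (1 13 8 7 10 15 5 9 12 6) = [0, 13, 2, 3, 4, 9, 1, 10, 7, 12, 15, 11, 6, 8, 14, 5]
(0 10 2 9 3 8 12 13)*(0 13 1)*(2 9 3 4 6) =[10, 0, 3, 8, 6, 5, 2, 7, 12, 4, 9, 11, 1, 13] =(13)(0 10 9 4 6 2 3 8 12 1)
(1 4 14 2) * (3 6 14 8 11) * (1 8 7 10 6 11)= (1 4 7 10 6 14 2 8)(3 11)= [0, 4, 8, 11, 7, 5, 14, 10, 1, 9, 6, 3, 12, 13, 2]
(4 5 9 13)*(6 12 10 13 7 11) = (4 5 9 7 11 6 12 10 13) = [0, 1, 2, 3, 5, 9, 12, 11, 8, 7, 13, 6, 10, 4]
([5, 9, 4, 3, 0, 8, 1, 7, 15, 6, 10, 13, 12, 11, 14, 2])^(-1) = [4, 6, 15, 3, 2, 0, 9, 7, 5, 1, 10, 13, 12, 11, 14, 8]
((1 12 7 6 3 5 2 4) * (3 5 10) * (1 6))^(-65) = (1 12 7)(2 5 6 4)(3 10) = ((1 12 7)(2 4 6 5)(3 10))^(-65)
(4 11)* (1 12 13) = [0, 12, 2, 3, 11, 5, 6, 7, 8, 9, 10, 4, 13, 1] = (1 12 13)(4 11)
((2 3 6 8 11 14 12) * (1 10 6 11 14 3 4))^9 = (1 10 6 8 14 12 2 4)(3 11)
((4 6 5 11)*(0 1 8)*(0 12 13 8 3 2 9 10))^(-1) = ((0 1 3 2 9 10)(4 6 5 11)(8 12 13))^(-1) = (0 10 9 2 3 1)(4 11 5 6)(8 13 12)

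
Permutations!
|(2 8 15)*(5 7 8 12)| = |(2 12 5 7 8 15)| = 6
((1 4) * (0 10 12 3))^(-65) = ((0 10 12 3)(1 4))^(-65) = (0 3 12 10)(1 4)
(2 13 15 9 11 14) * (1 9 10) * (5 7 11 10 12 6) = (1 9 10)(2 13 15 12 6 5 7 11 14) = [0, 9, 13, 3, 4, 7, 5, 11, 8, 10, 1, 14, 6, 15, 2, 12]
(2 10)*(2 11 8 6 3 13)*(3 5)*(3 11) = [0, 1, 10, 13, 4, 11, 5, 7, 6, 9, 3, 8, 12, 2] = (2 10 3 13)(5 11 8 6)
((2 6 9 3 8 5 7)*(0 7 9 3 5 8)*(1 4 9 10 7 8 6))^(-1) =((0 8 6 3)(1 4 9 5 10 7 2))^(-1) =(0 3 6 8)(1 2 7 10 5 9 4)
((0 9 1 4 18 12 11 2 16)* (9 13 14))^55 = (18)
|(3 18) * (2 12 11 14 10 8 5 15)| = |(2 12 11 14 10 8 5 15)(3 18)| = 8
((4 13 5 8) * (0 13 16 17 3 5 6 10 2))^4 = ((0 13 6 10 2)(3 5 8 4 16 17))^4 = (0 2 10 6 13)(3 16 8)(4 5 17)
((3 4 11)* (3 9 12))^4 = ((3 4 11 9 12))^4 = (3 12 9 11 4)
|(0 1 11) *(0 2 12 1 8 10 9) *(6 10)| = |(0 8 6 10 9)(1 11 2 12)| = 20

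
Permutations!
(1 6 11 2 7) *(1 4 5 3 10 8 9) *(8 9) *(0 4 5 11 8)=(0 4 11 2 7 5 3 10 9 1 6 8)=[4, 6, 7, 10, 11, 3, 8, 5, 0, 1, 9, 2]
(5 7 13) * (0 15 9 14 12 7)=(0 15 9 14 12 7 13 5)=[15, 1, 2, 3, 4, 0, 6, 13, 8, 14, 10, 11, 7, 5, 12, 9]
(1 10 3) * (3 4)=(1 10 4 3)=[0, 10, 2, 1, 3, 5, 6, 7, 8, 9, 4]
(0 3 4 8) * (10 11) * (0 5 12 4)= (0 3)(4 8 5 12)(10 11)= [3, 1, 2, 0, 8, 12, 6, 7, 5, 9, 11, 10, 4]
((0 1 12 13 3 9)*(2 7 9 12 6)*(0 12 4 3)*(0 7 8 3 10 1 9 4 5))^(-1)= (0 5 3 8 2 6 1 10 4 7 13 12 9)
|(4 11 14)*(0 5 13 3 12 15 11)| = |(0 5 13 3 12 15 11 14 4)| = 9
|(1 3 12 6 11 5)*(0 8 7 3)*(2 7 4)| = |(0 8 4 2 7 3 12 6 11 5 1)| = 11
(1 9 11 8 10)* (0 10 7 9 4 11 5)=(0 10 1 4 11 8 7 9 5)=[10, 4, 2, 3, 11, 0, 6, 9, 7, 5, 1, 8]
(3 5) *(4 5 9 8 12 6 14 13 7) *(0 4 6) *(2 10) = (0 4 5 3 9 8 12)(2 10)(6 14 13 7) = [4, 1, 10, 9, 5, 3, 14, 6, 12, 8, 2, 11, 0, 7, 13]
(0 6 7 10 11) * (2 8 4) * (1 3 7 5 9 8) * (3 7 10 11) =(0 6 5 9 8 4 2 1 7 11)(3 10) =[6, 7, 1, 10, 2, 9, 5, 11, 4, 8, 3, 0]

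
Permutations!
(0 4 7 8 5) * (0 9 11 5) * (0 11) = (0 4 7 8 11 5 9) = [4, 1, 2, 3, 7, 9, 6, 8, 11, 0, 10, 5]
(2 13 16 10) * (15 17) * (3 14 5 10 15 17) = (17)(2 13 16 15 3 14 5 10) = [0, 1, 13, 14, 4, 10, 6, 7, 8, 9, 2, 11, 12, 16, 5, 3, 15, 17]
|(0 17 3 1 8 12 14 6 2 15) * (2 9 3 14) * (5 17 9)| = 8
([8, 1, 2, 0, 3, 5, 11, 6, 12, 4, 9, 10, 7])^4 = [6, 1, 2, 7, 12, 5, 4, 9, 11, 8, 0, 3, 10]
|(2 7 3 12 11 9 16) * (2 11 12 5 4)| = 15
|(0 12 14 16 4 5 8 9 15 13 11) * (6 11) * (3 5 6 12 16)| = |(0 16 4 6 11)(3 5 8 9 15 13 12 14)| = 40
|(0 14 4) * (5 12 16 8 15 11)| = |(0 14 4)(5 12 16 8 15 11)| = 6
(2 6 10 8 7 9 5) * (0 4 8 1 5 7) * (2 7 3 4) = [2, 5, 6, 4, 8, 7, 10, 9, 0, 3, 1] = (0 2 6 10 1 5 7 9 3 4 8)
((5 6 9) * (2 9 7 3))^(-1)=(2 3 7 6 5 9)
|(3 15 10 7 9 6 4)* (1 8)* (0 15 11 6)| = 20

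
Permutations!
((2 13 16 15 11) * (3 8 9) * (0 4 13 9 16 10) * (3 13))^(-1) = (0 10 13 9 2 11 15 16 8 3 4)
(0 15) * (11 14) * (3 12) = (0 15)(3 12)(11 14) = [15, 1, 2, 12, 4, 5, 6, 7, 8, 9, 10, 14, 3, 13, 11, 0]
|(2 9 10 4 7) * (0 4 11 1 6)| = |(0 4 7 2 9 10 11 1 6)| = 9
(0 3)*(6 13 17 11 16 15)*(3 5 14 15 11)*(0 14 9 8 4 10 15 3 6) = (0 5 9 8 4 10 15)(3 14)(6 13 17)(11 16) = [5, 1, 2, 14, 10, 9, 13, 7, 4, 8, 15, 16, 12, 17, 3, 0, 11, 6]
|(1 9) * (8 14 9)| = |(1 8 14 9)| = 4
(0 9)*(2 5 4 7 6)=[9, 1, 5, 3, 7, 4, 2, 6, 8, 0]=(0 9)(2 5 4 7 6)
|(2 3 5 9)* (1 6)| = 4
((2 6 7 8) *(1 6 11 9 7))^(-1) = ((1 6)(2 11 9 7 8))^(-1) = (1 6)(2 8 7 9 11)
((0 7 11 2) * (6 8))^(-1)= ((0 7 11 2)(6 8))^(-1)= (0 2 11 7)(6 8)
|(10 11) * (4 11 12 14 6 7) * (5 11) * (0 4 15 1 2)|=12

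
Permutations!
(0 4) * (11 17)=(0 4)(11 17)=[4, 1, 2, 3, 0, 5, 6, 7, 8, 9, 10, 17, 12, 13, 14, 15, 16, 11]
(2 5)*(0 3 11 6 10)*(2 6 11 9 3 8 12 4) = (0 8 12 4 2 5 6 10)(3 9) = [8, 1, 5, 9, 2, 6, 10, 7, 12, 3, 0, 11, 4]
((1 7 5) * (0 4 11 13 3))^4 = (0 3 13 11 4)(1 7 5)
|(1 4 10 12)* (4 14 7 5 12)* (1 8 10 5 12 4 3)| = 14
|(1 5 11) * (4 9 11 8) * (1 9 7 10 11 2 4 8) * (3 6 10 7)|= 14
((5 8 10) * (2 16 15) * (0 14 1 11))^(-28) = ((0 14 1 11)(2 16 15)(5 8 10))^(-28) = (2 15 16)(5 10 8)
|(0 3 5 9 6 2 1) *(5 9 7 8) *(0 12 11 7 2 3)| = 21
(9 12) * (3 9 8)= (3 9 12 8)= [0, 1, 2, 9, 4, 5, 6, 7, 3, 12, 10, 11, 8]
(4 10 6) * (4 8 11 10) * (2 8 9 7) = (2 8 11 10 6 9 7) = [0, 1, 8, 3, 4, 5, 9, 2, 11, 7, 6, 10]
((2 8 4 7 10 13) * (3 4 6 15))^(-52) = (2 6 3 7 13 8 15 4 10)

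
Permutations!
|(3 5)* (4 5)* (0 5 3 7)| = |(0 5 7)(3 4)| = 6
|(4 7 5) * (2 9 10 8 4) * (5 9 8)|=7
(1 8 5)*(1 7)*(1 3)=(1 8 5 7 3)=[0, 8, 2, 1, 4, 7, 6, 3, 5]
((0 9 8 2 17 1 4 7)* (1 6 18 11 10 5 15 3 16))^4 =((0 9 8 2 17 6 18 11 10 5 15 3 16 1 4 7))^4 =(0 17 10 16)(1 9 6 5)(2 11 3 7)(4 8 18 15)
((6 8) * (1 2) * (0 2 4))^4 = (8) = ((0 2 1 4)(6 8))^4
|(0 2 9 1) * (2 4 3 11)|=7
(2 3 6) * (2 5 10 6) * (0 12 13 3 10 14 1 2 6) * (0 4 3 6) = (0 12 13 6 5 14 1 2 10 4 3) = [12, 2, 10, 0, 3, 14, 5, 7, 8, 9, 4, 11, 13, 6, 1]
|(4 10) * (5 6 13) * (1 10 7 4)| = 6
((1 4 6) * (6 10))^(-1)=(1 6 10 4)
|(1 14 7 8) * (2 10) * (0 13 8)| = |(0 13 8 1 14 7)(2 10)| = 6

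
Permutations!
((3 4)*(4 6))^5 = (3 4 6)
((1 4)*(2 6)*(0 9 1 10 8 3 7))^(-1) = (0 7 3 8 10 4 1 9)(2 6)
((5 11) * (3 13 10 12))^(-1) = ((3 13 10 12)(5 11))^(-1) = (3 12 10 13)(5 11)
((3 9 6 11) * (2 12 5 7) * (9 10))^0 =(12)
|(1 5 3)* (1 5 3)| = 3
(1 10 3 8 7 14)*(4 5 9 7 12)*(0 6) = [6, 10, 2, 8, 5, 9, 0, 14, 12, 7, 3, 11, 4, 13, 1] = (0 6)(1 10 3 8 12 4 5 9 7 14)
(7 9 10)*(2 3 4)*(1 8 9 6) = (1 8 9 10 7 6)(2 3 4) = [0, 8, 3, 4, 2, 5, 1, 6, 9, 10, 7]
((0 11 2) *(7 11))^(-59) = ((0 7 11 2))^(-59) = (0 7 11 2)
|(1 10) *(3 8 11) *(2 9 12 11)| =|(1 10)(2 9 12 11 3 8)| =6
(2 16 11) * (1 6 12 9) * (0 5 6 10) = [5, 10, 16, 3, 4, 6, 12, 7, 8, 1, 0, 2, 9, 13, 14, 15, 11] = (0 5 6 12 9 1 10)(2 16 11)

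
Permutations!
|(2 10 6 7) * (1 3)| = |(1 3)(2 10 6 7)| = 4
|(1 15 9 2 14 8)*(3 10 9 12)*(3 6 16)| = |(1 15 12 6 16 3 10 9 2 14 8)| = 11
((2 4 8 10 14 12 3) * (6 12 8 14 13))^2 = (2 14 10 6 3 4 8 13 12)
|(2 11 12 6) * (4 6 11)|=|(2 4 6)(11 12)|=6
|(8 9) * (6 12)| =2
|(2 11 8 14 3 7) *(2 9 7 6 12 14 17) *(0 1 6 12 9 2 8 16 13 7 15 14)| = 40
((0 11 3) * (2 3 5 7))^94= ((0 11 5 7 2 3))^94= (0 2 5)(3 7 11)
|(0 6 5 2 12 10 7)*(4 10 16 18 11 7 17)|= 9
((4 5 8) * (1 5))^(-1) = ((1 5 8 4))^(-1) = (1 4 8 5)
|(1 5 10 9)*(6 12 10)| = 6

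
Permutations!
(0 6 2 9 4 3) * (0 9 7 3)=(0 6 2 7 3 9 4)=[6, 1, 7, 9, 0, 5, 2, 3, 8, 4]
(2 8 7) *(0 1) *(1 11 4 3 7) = (0 11 4 3 7 2 8 1) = [11, 0, 8, 7, 3, 5, 6, 2, 1, 9, 10, 4]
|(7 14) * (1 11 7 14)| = 3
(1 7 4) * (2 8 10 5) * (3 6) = (1 7 4)(2 8 10 5)(3 6) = [0, 7, 8, 6, 1, 2, 3, 4, 10, 9, 5]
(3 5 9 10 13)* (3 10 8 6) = (3 5 9 8 6)(10 13) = [0, 1, 2, 5, 4, 9, 3, 7, 6, 8, 13, 11, 12, 10]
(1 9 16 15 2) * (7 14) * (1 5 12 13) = (1 9 16 15 2 5 12 13)(7 14) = [0, 9, 5, 3, 4, 12, 6, 14, 8, 16, 10, 11, 13, 1, 7, 2, 15]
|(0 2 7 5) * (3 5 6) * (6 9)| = |(0 2 7 9 6 3 5)| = 7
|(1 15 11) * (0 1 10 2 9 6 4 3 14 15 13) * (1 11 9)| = 6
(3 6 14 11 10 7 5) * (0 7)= (0 7 5 3 6 14 11 10)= [7, 1, 2, 6, 4, 3, 14, 5, 8, 9, 0, 10, 12, 13, 11]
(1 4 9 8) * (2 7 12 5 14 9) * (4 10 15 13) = (1 10 15 13 4 2 7 12 5 14 9 8) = [0, 10, 7, 3, 2, 14, 6, 12, 1, 8, 15, 11, 5, 4, 9, 13]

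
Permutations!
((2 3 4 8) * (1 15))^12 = (15)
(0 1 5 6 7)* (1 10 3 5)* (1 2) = (0 10 3 5 6 7)(1 2) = [10, 2, 1, 5, 4, 6, 7, 0, 8, 9, 3]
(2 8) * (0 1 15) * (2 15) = (0 1 2 8 15) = [1, 2, 8, 3, 4, 5, 6, 7, 15, 9, 10, 11, 12, 13, 14, 0]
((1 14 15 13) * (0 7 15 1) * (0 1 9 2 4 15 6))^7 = (15)(0 7 6)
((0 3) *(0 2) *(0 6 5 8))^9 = ((0 3 2 6 5 8))^9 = (0 6)(2 8)(3 5)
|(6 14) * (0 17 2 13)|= |(0 17 2 13)(6 14)|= 4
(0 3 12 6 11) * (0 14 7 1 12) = [3, 12, 2, 0, 4, 5, 11, 1, 8, 9, 10, 14, 6, 13, 7] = (0 3)(1 12 6 11 14 7)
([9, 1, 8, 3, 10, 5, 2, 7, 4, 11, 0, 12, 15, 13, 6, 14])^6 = [6, 1, 11, 3, 15, 5, 9, 7, 12, 2, 14, 8, 4, 13, 0, 10]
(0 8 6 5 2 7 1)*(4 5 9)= (0 8 6 9 4 5 2 7 1)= [8, 0, 7, 3, 5, 2, 9, 1, 6, 4]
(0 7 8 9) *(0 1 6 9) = [7, 6, 2, 3, 4, 5, 9, 8, 0, 1] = (0 7 8)(1 6 9)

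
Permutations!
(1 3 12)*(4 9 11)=(1 3 12)(4 9 11)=[0, 3, 2, 12, 9, 5, 6, 7, 8, 11, 10, 4, 1]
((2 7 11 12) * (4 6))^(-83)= (2 7 11 12)(4 6)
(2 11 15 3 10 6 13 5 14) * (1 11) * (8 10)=(1 11 15 3 8 10 6 13 5 14 2)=[0, 11, 1, 8, 4, 14, 13, 7, 10, 9, 6, 15, 12, 5, 2, 3]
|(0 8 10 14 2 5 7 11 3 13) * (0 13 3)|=|(0 8 10 14 2 5 7 11)|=8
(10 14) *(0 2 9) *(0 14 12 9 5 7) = (0 2 5 7)(9 14 10 12) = [2, 1, 5, 3, 4, 7, 6, 0, 8, 14, 12, 11, 9, 13, 10]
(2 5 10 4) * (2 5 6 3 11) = [0, 1, 6, 11, 5, 10, 3, 7, 8, 9, 4, 2] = (2 6 3 11)(4 5 10)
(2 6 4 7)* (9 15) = [0, 1, 6, 3, 7, 5, 4, 2, 8, 15, 10, 11, 12, 13, 14, 9] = (2 6 4 7)(9 15)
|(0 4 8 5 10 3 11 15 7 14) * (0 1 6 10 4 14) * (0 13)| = 30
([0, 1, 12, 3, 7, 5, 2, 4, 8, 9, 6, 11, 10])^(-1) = (2 6 10 12)(4 7)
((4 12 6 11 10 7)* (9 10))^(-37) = ((4 12 6 11 9 10 7))^(-37) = (4 10 11 12 7 9 6)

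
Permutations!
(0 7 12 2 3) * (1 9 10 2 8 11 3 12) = (0 7 1 9 10 2 12 8 11 3) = [7, 9, 12, 0, 4, 5, 6, 1, 11, 10, 2, 3, 8]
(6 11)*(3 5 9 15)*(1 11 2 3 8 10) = [0, 11, 3, 5, 4, 9, 2, 7, 10, 15, 1, 6, 12, 13, 14, 8] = (1 11 6 2 3 5 9 15 8 10)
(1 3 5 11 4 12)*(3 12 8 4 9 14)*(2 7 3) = (1 12)(2 7 3 5 11 9 14)(4 8) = [0, 12, 7, 5, 8, 11, 6, 3, 4, 14, 10, 9, 1, 13, 2]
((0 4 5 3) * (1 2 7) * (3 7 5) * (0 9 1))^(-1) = (0 7 5 2 1 9 3 4)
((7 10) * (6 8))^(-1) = (6 8)(7 10)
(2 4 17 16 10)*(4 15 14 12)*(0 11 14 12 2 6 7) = (0 11 14 2 15 12 4 17 16 10 6 7) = [11, 1, 15, 3, 17, 5, 7, 0, 8, 9, 6, 14, 4, 13, 2, 12, 10, 16]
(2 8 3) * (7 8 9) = (2 9 7 8 3) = [0, 1, 9, 2, 4, 5, 6, 8, 3, 7]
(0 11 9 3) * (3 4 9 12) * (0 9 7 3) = (0 11 12)(3 9 4 7) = [11, 1, 2, 9, 7, 5, 6, 3, 8, 4, 10, 12, 0]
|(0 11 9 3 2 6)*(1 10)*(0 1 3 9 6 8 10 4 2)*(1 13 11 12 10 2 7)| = |(0 12 10 3)(1 4 7)(2 8)(6 13 11)| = 12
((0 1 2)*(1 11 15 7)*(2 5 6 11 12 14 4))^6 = (15)(0 12 14 4 2)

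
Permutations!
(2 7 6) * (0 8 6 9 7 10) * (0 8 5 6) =(0 5 6 2 10 8)(7 9) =[5, 1, 10, 3, 4, 6, 2, 9, 0, 7, 8]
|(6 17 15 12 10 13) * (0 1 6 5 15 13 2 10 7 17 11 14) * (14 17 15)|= 24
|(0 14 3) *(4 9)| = |(0 14 3)(4 9)| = 6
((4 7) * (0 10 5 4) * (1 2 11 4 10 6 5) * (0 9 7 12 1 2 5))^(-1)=((0 6)(1 5 10 2 11 4 12)(7 9))^(-1)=(0 6)(1 12 4 11 2 10 5)(7 9)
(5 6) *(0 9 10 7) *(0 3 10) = (0 9)(3 10 7)(5 6) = [9, 1, 2, 10, 4, 6, 5, 3, 8, 0, 7]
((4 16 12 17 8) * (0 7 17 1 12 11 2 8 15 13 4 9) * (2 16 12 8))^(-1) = ((0 7 17 15 13 4 12 1 8 9)(11 16))^(-1) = (0 9 8 1 12 4 13 15 17 7)(11 16)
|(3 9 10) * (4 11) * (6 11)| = 3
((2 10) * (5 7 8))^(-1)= (2 10)(5 8 7)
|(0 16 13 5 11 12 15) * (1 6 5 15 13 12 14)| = |(0 16 12 13 15)(1 6 5 11 14)| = 5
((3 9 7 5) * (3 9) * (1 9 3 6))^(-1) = ((1 9 7 5 3 6))^(-1) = (1 6 3 5 7 9)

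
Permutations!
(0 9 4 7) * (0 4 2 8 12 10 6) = [9, 1, 8, 3, 7, 5, 0, 4, 12, 2, 6, 11, 10] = (0 9 2 8 12 10 6)(4 7)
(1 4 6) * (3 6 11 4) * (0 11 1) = (0 11 4 1 3 6) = [11, 3, 2, 6, 1, 5, 0, 7, 8, 9, 10, 4]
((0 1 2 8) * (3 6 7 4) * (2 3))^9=((0 1 3 6 7 4 2 8))^9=(0 1 3 6 7 4 2 8)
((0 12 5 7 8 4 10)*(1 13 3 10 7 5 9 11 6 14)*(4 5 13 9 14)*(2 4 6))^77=((0 12 14 1 9 11 2 4 7 8 5 13 3 10))^77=(0 4)(1 5)(2 10)(3 11)(7 12)(8 14)(9 13)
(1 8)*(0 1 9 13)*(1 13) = (0 13)(1 8 9) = [13, 8, 2, 3, 4, 5, 6, 7, 9, 1, 10, 11, 12, 0]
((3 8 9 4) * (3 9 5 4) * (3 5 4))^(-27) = (3 9 8 5 4)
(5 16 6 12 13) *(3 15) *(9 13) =(3 15)(5 16 6 12 9 13) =[0, 1, 2, 15, 4, 16, 12, 7, 8, 13, 10, 11, 9, 5, 14, 3, 6]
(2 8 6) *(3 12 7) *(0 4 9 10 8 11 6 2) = (0 4 9 10 8 2 11 6)(3 12 7) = [4, 1, 11, 12, 9, 5, 0, 3, 2, 10, 8, 6, 7]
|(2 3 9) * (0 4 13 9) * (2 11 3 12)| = |(0 4 13 9 11 3)(2 12)| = 6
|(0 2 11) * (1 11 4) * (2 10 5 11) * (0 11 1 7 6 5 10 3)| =|(11)(0 3)(1 2 4 7 6 5)| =6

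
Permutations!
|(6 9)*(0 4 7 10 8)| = |(0 4 7 10 8)(6 9)| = 10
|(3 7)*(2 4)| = 2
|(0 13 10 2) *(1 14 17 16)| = |(0 13 10 2)(1 14 17 16)| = 4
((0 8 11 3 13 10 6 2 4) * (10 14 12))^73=(0 10 3 4 12 11 2 14 8 6 13)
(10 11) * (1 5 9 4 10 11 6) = (11)(1 5 9 4 10 6) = [0, 5, 2, 3, 10, 9, 1, 7, 8, 4, 6, 11]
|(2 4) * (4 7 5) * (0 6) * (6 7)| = 6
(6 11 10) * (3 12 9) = (3 12 9)(6 11 10) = [0, 1, 2, 12, 4, 5, 11, 7, 8, 3, 6, 10, 9]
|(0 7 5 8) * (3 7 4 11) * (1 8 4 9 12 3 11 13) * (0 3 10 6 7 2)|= |(0 9 12 10 6 7 5 4 13 1 8 3 2)|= 13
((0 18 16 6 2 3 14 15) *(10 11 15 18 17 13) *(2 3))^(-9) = ((0 17 13 10 11 15)(3 14 18 16 6))^(-9) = (0 10)(3 14 18 16 6)(11 17)(13 15)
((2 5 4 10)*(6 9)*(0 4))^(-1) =(0 5 2 10 4)(6 9)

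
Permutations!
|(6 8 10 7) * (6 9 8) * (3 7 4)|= |(3 7 9 8 10 4)|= 6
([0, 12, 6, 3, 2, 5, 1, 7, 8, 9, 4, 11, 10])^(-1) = [0, 6, 4, 3, 10, 5, 2, 7, 8, 9, 12, 11, 1]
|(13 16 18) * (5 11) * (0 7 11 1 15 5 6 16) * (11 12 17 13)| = 60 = |(0 7 12 17 13)(1 15 5)(6 16 18 11)|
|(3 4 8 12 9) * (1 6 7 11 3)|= 9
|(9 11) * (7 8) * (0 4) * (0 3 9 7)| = 7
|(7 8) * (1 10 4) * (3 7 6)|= 12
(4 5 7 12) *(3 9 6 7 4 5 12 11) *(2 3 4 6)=(2 3 9)(4 12 5 6 7 11)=[0, 1, 3, 9, 12, 6, 7, 11, 8, 2, 10, 4, 5]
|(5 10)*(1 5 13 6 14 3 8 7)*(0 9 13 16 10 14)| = 12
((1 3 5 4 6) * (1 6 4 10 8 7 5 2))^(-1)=((1 3 2)(5 10 8 7))^(-1)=(1 2 3)(5 7 8 10)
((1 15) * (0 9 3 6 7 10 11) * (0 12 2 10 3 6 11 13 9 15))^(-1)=(0 1 15)(2 12 11 3 7 6 9 13 10)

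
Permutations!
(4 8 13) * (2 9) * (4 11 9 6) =(2 6 4 8 13 11 9) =[0, 1, 6, 3, 8, 5, 4, 7, 13, 2, 10, 9, 12, 11]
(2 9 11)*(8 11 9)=(2 8 11)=[0, 1, 8, 3, 4, 5, 6, 7, 11, 9, 10, 2]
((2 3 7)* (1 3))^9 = (1 3 7 2)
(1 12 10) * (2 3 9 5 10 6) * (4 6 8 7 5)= (1 12 8 7 5 10)(2 3 9 4 6)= [0, 12, 3, 9, 6, 10, 2, 5, 7, 4, 1, 11, 8]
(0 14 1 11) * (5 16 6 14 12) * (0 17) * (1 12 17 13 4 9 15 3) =(0 17)(1 11 13 4 9 15 3)(5 16 6 14 12) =[17, 11, 2, 1, 9, 16, 14, 7, 8, 15, 10, 13, 5, 4, 12, 3, 6, 0]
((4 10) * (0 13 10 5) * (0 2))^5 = (0 2 5 4 10 13)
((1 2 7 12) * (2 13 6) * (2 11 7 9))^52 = ((1 13 6 11 7 12)(2 9))^52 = (1 7 6)(11 13 12)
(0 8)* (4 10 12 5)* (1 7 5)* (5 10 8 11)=(0 11 5 4 8)(1 7 10 12)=[11, 7, 2, 3, 8, 4, 6, 10, 0, 9, 12, 5, 1]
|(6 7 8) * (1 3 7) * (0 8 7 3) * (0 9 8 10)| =|(0 10)(1 9 8 6)| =4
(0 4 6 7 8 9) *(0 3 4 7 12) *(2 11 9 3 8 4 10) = (0 7 4 6 12)(2 11 9 8 3 10) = [7, 1, 11, 10, 6, 5, 12, 4, 3, 8, 2, 9, 0]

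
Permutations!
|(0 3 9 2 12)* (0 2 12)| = 5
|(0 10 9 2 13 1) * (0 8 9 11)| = |(0 10 11)(1 8 9 2 13)| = 15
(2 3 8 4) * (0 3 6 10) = (0 3 8 4 2 6 10) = [3, 1, 6, 8, 2, 5, 10, 7, 4, 9, 0]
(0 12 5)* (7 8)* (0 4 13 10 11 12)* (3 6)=(3 6)(4 13 10 11 12 5)(7 8)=[0, 1, 2, 6, 13, 4, 3, 8, 7, 9, 11, 12, 5, 10]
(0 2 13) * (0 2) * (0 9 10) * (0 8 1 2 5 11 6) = (0 9 10 8 1 2 13 5 11 6) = [9, 2, 13, 3, 4, 11, 0, 7, 1, 10, 8, 6, 12, 5]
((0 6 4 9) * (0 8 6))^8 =((4 9 8 6))^8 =(9)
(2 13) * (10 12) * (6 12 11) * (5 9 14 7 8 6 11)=(2 13)(5 9 14 7 8 6 12 10)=[0, 1, 13, 3, 4, 9, 12, 8, 6, 14, 5, 11, 10, 2, 7]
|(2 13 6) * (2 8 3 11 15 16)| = 8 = |(2 13 6 8 3 11 15 16)|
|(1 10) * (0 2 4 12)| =|(0 2 4 12)(1 10)| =4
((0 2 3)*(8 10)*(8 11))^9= ((0 2 3)(8 10 11))^9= (11)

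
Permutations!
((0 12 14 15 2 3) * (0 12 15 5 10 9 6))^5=((0 15 2 3 12 14 5 10 9 6))^5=(0 14)(2 10)(3 9)(5 15)(6 12)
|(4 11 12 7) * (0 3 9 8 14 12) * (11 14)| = 20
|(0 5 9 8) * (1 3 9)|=|(0 5 1 3 9 8)|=6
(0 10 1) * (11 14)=(0 10 1)(11 14)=[10, 0, 2, 3, 4, 5, 6, 7, 8, 9, 1, 14, 12, 13, 11]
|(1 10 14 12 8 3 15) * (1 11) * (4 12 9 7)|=|(1 10 14 9 7 4 12 8 3 15 11)|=11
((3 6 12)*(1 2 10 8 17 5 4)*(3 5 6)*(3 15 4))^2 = ((1 2 10 8 17 6 12 5 3 15 4))^2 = (1 10 17 12 3 4 2 8 6 5 15)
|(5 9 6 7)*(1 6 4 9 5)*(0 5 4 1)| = 7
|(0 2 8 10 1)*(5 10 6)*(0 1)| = |(0 2 8 6 5 10)| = 6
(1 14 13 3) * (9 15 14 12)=(1 12 9 15 14 13 3)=[0, 12, 2, 1, 4, 5, 6, 7, 8, 15, 10, 11, 9, 3, 13, 14]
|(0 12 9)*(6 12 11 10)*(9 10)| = |(0 11 9)(6 12 10)| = 3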